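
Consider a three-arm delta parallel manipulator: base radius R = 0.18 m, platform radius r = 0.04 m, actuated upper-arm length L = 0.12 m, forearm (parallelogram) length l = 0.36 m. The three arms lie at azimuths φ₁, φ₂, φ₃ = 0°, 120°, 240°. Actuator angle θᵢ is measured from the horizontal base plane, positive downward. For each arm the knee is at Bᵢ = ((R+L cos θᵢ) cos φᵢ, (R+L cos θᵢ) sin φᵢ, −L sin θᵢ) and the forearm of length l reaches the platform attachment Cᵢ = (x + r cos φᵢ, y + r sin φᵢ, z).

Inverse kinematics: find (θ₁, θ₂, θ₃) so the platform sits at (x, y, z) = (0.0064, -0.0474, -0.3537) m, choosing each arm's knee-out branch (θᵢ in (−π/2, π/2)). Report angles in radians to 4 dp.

θ₁ = 0.6981, θ₂ = 0.9600, θ₃ = 0.5234

φ1=0.0° → target in arm frame (0.0064, -0.0474)
  A=0.1336, B=-0.3537, C=(l²−L²−A²−y'²−z²)/(2L)=-0.1250
  √(A²+B²)=0.3781;  θ1 = -1.2096+1.9077 ≈ 0.6981
φ2=120.0° → target in arm frame (-0.0442, 0.0182)
  e−x'=0.1842;  (l²−L²−(e−x')²−y'²−z²)/2L = -0.1841
  θ2 = atan2(B,A) + arccos(C/0.3988) = 0.9600
arm 3 (φ=240.0°): x'=0.0378, y'=0.0292
  e−x'=0.1022;  (l²−L²−(e−x')²−y'²−z²)/2L = -0.0883
  √(A²+B²)=0.3682;  θ3 = -1.2896+1.8130 ≈ 0.5234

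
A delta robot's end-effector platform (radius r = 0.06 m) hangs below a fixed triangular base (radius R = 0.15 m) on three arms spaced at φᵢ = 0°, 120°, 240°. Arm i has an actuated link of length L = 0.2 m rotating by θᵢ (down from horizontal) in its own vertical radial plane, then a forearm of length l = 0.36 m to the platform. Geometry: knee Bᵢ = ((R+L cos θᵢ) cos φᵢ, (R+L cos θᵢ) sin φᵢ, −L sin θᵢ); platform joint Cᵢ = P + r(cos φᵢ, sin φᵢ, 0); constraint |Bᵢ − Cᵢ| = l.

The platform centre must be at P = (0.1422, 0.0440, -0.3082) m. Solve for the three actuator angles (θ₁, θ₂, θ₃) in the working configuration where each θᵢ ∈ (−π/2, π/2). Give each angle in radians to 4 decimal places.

φ1=0.0° → target in arm frame (0.1422, 0.0440)
  A=-0.0522, B=-0.3082, C=(l²−L²−A²−y'²−z²)/(2L)=-0.0251
  √(A²+B²)=0.3126;  θ1 = -1.7386+1.6512 ≈ -0.0873
arm 2 (φ=120.0°): x'=-0.0330, y'=-0.1451
  A=0.1230, B=-0.3082, C=(l²−L²−A²−y'²−z²)/(2L)=-0.1040
  θ2 = atan2(B,A) + arccos(C/0.3318) = 0.6984
rotate P by −φ3: (-0.1092, 0.1011, -0.3082)
  A cos θ + B sin θ = C:  0.1992·cos θ + -0.3082·sin θ = -0.1383
  γ=atan2(-0.3082,0.1992)=-0.9970;  ψ=arccos(-0.3767)=1.9571;  θ3=γ+ψ≈0.9601

θ₁ = -0.0873, θ₂ = 0.6984, θ₃ = 0.9601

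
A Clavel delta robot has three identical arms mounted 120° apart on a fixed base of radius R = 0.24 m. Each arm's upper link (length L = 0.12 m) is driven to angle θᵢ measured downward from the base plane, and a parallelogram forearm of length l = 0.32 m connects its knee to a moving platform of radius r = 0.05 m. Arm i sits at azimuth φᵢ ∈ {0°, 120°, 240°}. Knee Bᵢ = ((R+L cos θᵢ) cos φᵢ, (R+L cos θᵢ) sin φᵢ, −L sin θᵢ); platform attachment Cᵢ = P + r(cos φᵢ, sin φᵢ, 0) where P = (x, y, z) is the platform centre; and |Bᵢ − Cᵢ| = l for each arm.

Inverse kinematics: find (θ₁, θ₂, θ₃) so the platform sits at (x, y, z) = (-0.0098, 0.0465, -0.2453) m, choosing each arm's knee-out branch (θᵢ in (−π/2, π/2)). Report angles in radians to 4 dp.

φ1=0.0° → target in arm frame (-0.0098, 0.0465)
  e−x'=0.1998;  (l²−L²−(e−x')²−y'²−z²)/2L = -0.0594
  √(A²+B²)=0.3164;  θ1 = -0.8873+1.7596 ≈ 0.8724
rotate P by −φ2: (0.0452, -0.0148, -0.2453)
  A=0.1448, B=-0.2453, C=(l²−L²−A²−y'²−z²)/(2L)=0.0276
  √(A²+B²)=0.2849;  θ2 = -1.0375+1.4736 ≈ 0.4362
φ3=240.0° → target in arm frame (-0.0354, -0.0317)
  A cos θ + B sin θ = C:  0.2254·cos θ + -0.2453·sin θ = -0.0999
  √(A²+B²)=0.3331;  θ3 = -0.8277+1.8753 ≈ 1.0476

θ₁ = 0.8724, θ₂ = 0.4362, θ₃ = 1.0476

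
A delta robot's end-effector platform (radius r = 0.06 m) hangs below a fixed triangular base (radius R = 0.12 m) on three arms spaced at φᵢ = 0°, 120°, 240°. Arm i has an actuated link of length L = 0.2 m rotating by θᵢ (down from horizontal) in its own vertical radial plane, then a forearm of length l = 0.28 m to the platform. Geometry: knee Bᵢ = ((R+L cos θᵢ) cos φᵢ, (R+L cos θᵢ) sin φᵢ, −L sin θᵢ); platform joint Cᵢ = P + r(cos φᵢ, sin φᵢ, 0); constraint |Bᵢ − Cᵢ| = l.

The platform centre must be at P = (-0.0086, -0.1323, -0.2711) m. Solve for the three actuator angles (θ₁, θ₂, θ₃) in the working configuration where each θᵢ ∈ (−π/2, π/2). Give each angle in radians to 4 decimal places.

θ₁ = 0.7857, θ₂ = 1.1346, θ₃ = 0.1744

arm 1 (φ=0.0°): x'=-0.0086, y'=-0.1323
  e−x'=0.0686;  (l²−L²−(e−x')²−y'²−z²)/2L = -0.1433
  θ1 = atan2(B,A) + arccos(C/0.2796) = 0.7857
arm 2 (φ=120.0°): x'=-0.1103, y'=0.0736
  e−x'=0.1703;  (l²−L²−(e−x')²−y'²−z²)/2L = -0.1738
  √(A²+B²)=0.3201;  θ2 = -1.0100+2.1445 ≈ 1.1346
arm 3 (φ=240.0°): x'=0.1189, y'=0.0587
  A cos θ + B sin θ = C:  -0.0589·cos θ + -0.2711·sin θ = -0.1050
  γ=atan2(-0.2711,-0.0589)=-1.7846;  ψ=arccos(-0.3786)=1.9590;  θ3=γ+ψ≈0.1744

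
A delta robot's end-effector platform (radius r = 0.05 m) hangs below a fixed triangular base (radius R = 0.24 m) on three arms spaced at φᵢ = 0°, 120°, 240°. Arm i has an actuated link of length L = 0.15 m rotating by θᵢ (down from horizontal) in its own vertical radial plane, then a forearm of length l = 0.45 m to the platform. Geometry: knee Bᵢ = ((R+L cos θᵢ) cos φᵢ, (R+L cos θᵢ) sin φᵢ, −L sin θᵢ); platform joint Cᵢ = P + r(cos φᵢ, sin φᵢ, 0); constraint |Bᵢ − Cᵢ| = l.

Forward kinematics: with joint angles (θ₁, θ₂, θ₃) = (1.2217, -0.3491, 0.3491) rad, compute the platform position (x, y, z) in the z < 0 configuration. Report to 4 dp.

(-0.1589, 0.0604, -0.3377)

arm 1 at φ=0.0°: (R−r)+L cos θ1 = 0.2413;  O1 = (0.2413, 0.0000, -0.1410)
φ2=120.0°: virtual centre (-0.1655, 0.2866, 0.0513), radius l
φ3=240.0°: virtual centre (-0.1655, -0.2866, -0.0513), radius l
|O₂|²−|O₁|² = 0.0341;  |O₃|²−|O₁|² = 0.0341
plane₁₂: -0.8136x+0.5732y+0.3845z = 0.0341
Cramer: x(z) = -0.0419+0.3465z;  y(z) = 0.0000-0.1790z
sphere 1 gives Az²+Bz+C=0 with A=1.1521, B=0.0857, C=-0.1024;  B²−4AC=0.4794;  roots -0.3377, 0.2633;  negative root z = -0.3377
x = -0.1589, y = 0.0604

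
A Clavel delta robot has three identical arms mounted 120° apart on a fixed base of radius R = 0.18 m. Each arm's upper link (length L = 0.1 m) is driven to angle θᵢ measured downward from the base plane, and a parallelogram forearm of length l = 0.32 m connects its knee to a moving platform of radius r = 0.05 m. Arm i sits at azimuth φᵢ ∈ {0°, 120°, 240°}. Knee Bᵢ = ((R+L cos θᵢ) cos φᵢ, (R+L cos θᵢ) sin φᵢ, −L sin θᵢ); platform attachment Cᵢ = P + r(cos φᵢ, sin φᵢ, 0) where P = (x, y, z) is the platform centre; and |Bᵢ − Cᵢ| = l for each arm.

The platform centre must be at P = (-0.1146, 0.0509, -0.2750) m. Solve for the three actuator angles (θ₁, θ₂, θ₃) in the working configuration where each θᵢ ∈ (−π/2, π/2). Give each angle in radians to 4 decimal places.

θ₁ = 1.3958, θ₂ = -0.0875, θ₃ = 0.6108

arm 1 (φ=0.0°): x'=-0.1146, y'=0.0509
  A cos θ + B sin θ = C:  0.2446·cos θ + -0.2750·sin θ = -0.2282
  θ1 = atan2(B,A) + arccos(C/0.3680) = 1.3958
arm 2 (φ=120.0°): x'=0.1014, y'=0.0738
  A cos θ + B sin θ = C:  0.0286·cos θ + -0.2750·sin θ = 0.0526
  θ2 = atan2(B,A) + arccos(C/0.2765) = -0.0875
arm 3 (φ=240.0°): x'=0.0132, y'=-0.1247
  e−x'=0.1168;  (l²−L²−(e−x')²−y'²−z²)/2L = -0.0621
  θ3 = atan2(B,A) + arccos(C/0.2988) = 0.6108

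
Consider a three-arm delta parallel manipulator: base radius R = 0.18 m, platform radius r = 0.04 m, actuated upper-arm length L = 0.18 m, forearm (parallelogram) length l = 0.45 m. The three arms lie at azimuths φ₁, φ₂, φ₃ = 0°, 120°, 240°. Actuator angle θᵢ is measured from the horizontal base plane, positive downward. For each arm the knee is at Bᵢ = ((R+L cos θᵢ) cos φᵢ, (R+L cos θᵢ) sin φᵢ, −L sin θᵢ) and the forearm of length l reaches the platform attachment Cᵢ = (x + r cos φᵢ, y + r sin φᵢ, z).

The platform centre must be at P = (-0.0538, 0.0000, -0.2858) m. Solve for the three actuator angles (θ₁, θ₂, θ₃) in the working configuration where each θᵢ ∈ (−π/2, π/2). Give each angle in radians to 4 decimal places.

θ₁ = 0.1744, θ₂ = -0.3491, θ₃ = -0.3491

arm 1 (φ=0.0°): x'=-0.0538, y'=0.0000
  e−x'=0.1938;  (l²−L²−(e−x')²−y'²−z²)/2L = 0.1413
  γ=atan2(-0.2858,0.1938)=-0.9749;  ψ=arccos(0.4091)=1.1493;  θ1=γ+ψ≈0.1744
φ2=120.0° → target in arm frame (0.0269, 0.0466)
  e−x'=0.1131;  (l²−L²−(e−x')²−y'²−z²)/2L = 0.2040
  √(A²+B²)=0.3074;  θ2 = -1.1940+0.8448 ≈ -0.3491
φ3=240.0° → target in arm frame (0.0269, -0.0466)
  e−x'=0.1131;  (l²−L²−(e−x')²−y'²−z²)/2L = 0.2040
  γ=atan2(-0.2858,0.1131)=-1.1940;  ψ=arccos(0.6638)=0.8448;  θ3=γ+ψ≈-0.3491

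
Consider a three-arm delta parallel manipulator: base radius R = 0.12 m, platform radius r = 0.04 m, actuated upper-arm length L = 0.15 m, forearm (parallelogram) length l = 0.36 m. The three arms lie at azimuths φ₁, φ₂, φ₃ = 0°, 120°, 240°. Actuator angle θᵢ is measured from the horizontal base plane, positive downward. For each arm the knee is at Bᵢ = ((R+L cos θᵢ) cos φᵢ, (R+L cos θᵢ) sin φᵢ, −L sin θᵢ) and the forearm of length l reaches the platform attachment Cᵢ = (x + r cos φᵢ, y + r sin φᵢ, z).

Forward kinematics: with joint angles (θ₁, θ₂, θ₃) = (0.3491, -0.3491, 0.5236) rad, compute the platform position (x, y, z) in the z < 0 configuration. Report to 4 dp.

(-0.0318, 0.0993, -0.2877)

arm 1 at φ=0.0°: ρ1 = 0.2210;  centre 1 = (0.2210, 0.0000, -0.0513)
arm 2 at φ=120.0°: ρ2 = 0.2210;  centre 2 = (-0.1105, 0.1914, 0.0513)
φ3=240.0°: virtual centre (-0.1050, -0.1818, -0.0750), radius l
|centre ₂|²−|centre ₁|² = 0.0000;  |centre ₃|²−|centre ₁|² = -0.0018
[-0.6629 0.3827 0.2052]·P = 0.0000;  [-0.6518 -0.3636 -0.0474]·P = -0.0018
det = 0.4904;  x = 0.0014+0.1152z,  y = 0.0024+-0.3368z
sphere 1 gives Az²+Bz+C=0 with A=1.1267, B=0.0504, C=-0.0787;  B²−4AC=0.3575;  roots -0.2877, 0.2429;  negative root z = -0.2877
x = -0.0318, y = 0.0993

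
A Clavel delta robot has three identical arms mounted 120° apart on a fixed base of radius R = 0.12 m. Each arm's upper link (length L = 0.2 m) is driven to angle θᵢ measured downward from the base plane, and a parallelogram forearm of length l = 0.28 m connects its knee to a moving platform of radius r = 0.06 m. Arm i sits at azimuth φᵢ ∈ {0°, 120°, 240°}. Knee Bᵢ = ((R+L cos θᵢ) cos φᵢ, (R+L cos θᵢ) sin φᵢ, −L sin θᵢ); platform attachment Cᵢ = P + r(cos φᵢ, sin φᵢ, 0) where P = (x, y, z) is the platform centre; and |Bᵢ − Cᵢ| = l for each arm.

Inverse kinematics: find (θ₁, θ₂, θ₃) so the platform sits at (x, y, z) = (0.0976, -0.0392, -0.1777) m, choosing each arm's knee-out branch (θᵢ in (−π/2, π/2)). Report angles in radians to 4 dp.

arm 1 (φ=0.0°): x'=0.0976, y'=-0.0392
  A cos θ + B sin θ = C:  -0.0376·cos θ + -0.1777·sin θ = 0.0097
  √(A²+B²)=0.1816;  θ1 = -1.7793+1.5175 ≈ -0.2618
φ2=120.0° → target in arm frame (-0.0827, -0.0649)
  A cos θ + B sin θ = C:  0.1427·cos θ + -0.1777·sin θ = -0.0444
  θ2 = atan2(B,A) + arccos(C/0.2279) = 0.8729
φ3=240.0° → target in arm frame (-0.0149, 0.1041)
  A=0.0749, B=-0.1777, C=(l²−L²−A²−y'²−z²)/(2L)=-0.0241
  γ=atan2(-0.1777,0.0749)=-1.1721;  ψ=arccos(-0.1248)=1.6959;  θ3=γ+ψ≈0.5237

θ₁ = -0.2618, θ₂ = 0.8729, θ₃ = 0.5237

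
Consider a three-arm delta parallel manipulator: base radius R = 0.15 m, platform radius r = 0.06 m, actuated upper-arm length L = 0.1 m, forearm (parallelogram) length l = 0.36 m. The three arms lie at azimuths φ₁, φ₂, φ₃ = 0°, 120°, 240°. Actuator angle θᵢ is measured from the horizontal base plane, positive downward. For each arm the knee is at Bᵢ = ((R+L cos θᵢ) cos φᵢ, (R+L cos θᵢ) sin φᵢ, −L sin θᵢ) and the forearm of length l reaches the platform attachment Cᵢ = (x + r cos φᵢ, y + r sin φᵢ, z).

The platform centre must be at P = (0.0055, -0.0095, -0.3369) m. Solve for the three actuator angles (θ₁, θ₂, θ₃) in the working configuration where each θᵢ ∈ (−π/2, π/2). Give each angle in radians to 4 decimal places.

θ₁ = 0.2620, θ₂ = 0.3495, θ₃ = 0.2622

φ1=0.0° → target in arm frame (0.0055, -0.0095)
  e−x'=0.0845;  (l²−L²−(e−x')²−y'²−z²)/2L = -0.0057
  √(A²+B²)=0.3473;  θ1 = -1.3250+1.5871 ≈ 0.2620
φ2=120.0° → target in arm frame (-0.0110, 0.0000)
  e−x'=0.1010;  (l²−L²−(e−x')²−y'²−z²)/2L = -0.0205
  √(A²+B²)=0.3517;  θ2 = -1.2796+1.6291 ≈ 0.3495
φ3=240.0° → target in arm frame (0.0055, 0.0095)
  A cos θ + B sin θ = C:  0.0845·cos θ + -0.3369·sin θ = -0.0057
  θ3 = atan2(B,A) + arccos(C/0.3473) = 0.2622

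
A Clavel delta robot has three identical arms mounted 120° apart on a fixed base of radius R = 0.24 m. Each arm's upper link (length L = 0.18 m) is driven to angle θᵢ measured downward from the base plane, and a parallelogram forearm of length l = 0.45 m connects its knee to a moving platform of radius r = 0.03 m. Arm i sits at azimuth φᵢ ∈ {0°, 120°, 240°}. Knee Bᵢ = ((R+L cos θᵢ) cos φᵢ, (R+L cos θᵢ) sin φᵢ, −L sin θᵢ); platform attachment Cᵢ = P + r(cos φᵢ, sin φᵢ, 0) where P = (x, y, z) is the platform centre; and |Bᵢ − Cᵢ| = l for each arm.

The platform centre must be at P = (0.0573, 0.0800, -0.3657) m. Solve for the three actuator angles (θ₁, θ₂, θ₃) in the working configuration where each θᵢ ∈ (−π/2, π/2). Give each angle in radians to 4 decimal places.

θ₁ = 0.3489, θ₂ = 0.4362, θ₃ = 1.0470

arm 1 (φ=0.0°): x'=0.0573, y'=0.0800
  A cos θ + B sin θ = C:  0.1527·cos θ + -0.3657·sin θ = 0.0185
  √(A²+B²)=0.3963;  θ1 = -1.1752+1.5242 ≈ 0.3489
rotate P by −φ2: (0.0406, -0.0896, -0.3657)
  e−x'=0.1694;  (l²−L²−(e−x')²−y'²−z²)/2L = -0.0010
  γ=atan2(-0.3657,0.1694)=-1.1371;  ψ=arccos(-0.0024)=1.5732;  θ2=γ+ψ≈0.4362
arm 3 (φ=240.0°): x'=-0.0979, y'=0.0096
  A=0.3079, B=-0.3657, C=(l²−L²−A²−y'²−z²)/(2L)=-0.1626
  γ=atan2(-0.3657,0.3079)=-0.8709;  ψ=arccos(-0.3402)=1.9179;  θ3=γ+ψ≈1.0470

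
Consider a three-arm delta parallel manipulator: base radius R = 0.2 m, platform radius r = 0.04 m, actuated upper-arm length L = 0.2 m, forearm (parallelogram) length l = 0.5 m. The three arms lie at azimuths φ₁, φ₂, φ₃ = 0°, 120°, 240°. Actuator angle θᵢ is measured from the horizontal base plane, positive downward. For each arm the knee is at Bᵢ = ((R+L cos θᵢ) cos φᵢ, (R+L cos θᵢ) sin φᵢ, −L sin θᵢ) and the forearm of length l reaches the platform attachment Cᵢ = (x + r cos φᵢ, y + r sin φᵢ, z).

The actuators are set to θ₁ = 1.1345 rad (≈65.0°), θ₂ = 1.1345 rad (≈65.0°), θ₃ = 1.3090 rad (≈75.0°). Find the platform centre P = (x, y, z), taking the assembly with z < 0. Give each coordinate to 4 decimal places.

arm 1 at φ=0.0°: (R−r)+L cos θ1 = 0.2445;  S1 = (0.2445, 0.0000, -0.1813)
arm 2 at φ=120.0°: (R−r)+L cos θ2 = 0.2445;  S2 = (-0.1223, 0.2118, -0.1813)
φ3=240.0°: virtual centre (-0.1059, -0.1834, -0.1932), radius l
eliminate P² terms by subtracting sphere 1 from 2 and 3
plane₁₂: -0.7336x+0.4235y+0.0000z = 0.0000
det = 0.5659;  x = 0.0078+-0.0178z,  y = 0.0136+-0.0309z
quadratic in z: (1.0013)z²+(0.3701)z+(-0.1609)=0, √Δ=0.8841 → z ∈ {-0.6263, 0.2566}; z = -0.6263 (taking z<0)
x = 0.0190, y = 0.0329

(0.0190, 0.0329, -0.6263)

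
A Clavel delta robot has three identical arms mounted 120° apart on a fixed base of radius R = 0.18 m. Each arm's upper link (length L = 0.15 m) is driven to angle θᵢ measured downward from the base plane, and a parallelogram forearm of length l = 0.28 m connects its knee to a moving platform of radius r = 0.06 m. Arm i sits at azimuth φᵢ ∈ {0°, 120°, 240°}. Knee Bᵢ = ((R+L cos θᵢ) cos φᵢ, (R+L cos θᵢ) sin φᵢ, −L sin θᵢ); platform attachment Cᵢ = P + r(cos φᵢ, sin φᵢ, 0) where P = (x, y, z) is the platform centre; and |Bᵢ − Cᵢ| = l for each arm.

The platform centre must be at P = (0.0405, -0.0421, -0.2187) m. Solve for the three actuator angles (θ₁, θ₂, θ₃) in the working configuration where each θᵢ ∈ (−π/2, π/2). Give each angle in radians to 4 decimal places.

rotate P by −φ1: (0.0405, -0.0421, -0.2187)
  A cos θ + B sin θ = C:  0.0795·cos θ + -0.2187·sin θ = -0.0001
  √(A²+B²)=0.2327;  θ1 = -1.2221+1.5711 ≈ 0.3490
φ2=120.0° → target in arm frame (-0.0567, -0.0140)
  e−x'=0.1767;  (l²−L²−(e−x')²−y'²−z²)/2L = -0.0778
  γ=atan2(-0.2187,0.1767)=-0.8912;  ψ=arccos(-0.2769)=1.8513;  θ2=γ+ψ≈0.9601
arm 3 (φ=240.0°): x'=0.0162, y'=0.0561
  e−x'=0.1038;  (l²−L²−(e−x')²−y'²−z²)/2L = -0.0195
  √(A²+B²)=0.2421;  θ3 = -1.1277+1.6515 ≈ 0.5238

θ₁ = 0.3490, θ₂ = 0.9601, θ₃ = 0.5238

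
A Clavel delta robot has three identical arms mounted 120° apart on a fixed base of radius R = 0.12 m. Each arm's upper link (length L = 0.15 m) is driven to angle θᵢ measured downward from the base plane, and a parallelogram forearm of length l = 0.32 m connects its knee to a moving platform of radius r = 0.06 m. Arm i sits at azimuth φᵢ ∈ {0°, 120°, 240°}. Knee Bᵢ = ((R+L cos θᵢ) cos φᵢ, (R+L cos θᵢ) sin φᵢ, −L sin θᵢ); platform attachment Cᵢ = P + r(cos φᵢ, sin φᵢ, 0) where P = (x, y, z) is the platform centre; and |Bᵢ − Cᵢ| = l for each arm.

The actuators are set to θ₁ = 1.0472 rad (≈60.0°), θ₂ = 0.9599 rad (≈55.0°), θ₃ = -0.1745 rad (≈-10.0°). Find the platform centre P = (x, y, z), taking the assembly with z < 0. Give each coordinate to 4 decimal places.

(-0.1005, -0.1438, -0.2919)

φ1=0.0°: virtual centre (0.1350, 0.0000, -0.1299), radius l
S2 = (0.1460·cos120.0°, 0.1460·sin120.0°, -0.1229) = (-0.0730, 0.1265, -0.1229)
S3 = (0.2077·cos240.0°, 0.2077·sin240.0°, 0.0260) = (-0.1039, -0.1799, 0.0260)
eliminate P² terms by subtracting sphere 1 from 2 and 3
plane₁₂: -0.4160x+0.2529y+0.0141z = 0.0013
det = 0.2705;  x = -0.0099+0.3103z,  y = -0.0111+0.4548z
sphere 1 gives Az²+Bz+C=0 with A=1.3032, B=0.1598, C=-0.0644;  B²−4AC=0.3612;  roots -0.2919, 0.1693;  negative root z = -0.2919
x = -0.1005, y = -0.1438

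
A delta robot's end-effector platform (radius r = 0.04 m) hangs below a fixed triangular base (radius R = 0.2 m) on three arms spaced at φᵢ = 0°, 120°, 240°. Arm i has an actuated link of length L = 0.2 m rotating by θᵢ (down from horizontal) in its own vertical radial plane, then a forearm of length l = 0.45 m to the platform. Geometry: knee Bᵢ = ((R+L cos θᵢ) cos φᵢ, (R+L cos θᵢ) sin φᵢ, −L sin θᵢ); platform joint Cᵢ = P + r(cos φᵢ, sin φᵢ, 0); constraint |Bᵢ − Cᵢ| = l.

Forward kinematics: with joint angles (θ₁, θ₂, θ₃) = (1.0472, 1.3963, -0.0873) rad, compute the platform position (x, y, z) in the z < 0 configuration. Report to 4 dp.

φ1=0.0°: virtual centre (0.2600, 0.0000, -0.1732), radius l
arm 2 at φ=120.0°: (R−r)+L cos θ2 = 0.1947;  O2 = (-0.0974, 0.1686, -0.1970)
arm 3 at φ=240.0°: (R−r)+L cos θ3 = 0.3592;  O3 = (-0.1796, -0.3111, 0.0174)
|O₂|²−|O₁|² = -0.0209;  |O₃|²−|O₁|² = 0.0318
plane₁₂: -0.7147x+0.3373y+-0.0475z = -0.0209
Cramer: x(z) = 0.0031+0.1336z;  y(z) = -0.0554+0.4240z
sphere 1 gives Az²+Bz+C=0 with A=1.1976, B=0.2308, C=-0.1034;  B²−4AC=0.5487;  roots -0.4056, 0.2129;  negative root z = -0.4056
x = -0.0511, y = -0.2274

(-0.0511, -0.2274, -0.4056)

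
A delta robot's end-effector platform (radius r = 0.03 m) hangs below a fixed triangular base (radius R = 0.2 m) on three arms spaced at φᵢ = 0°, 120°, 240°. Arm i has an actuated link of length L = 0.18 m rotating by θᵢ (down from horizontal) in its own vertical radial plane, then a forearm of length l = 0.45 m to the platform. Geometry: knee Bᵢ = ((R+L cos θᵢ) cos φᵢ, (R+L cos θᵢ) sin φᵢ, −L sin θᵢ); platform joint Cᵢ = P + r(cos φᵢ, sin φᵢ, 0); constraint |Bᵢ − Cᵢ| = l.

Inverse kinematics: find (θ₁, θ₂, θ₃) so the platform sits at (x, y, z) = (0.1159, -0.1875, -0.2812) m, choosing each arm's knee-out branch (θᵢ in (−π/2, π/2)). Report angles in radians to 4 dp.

θ₁ = -0.3493, θ₂ = 1.3088, θ₃ = -0.2623

rotate P by −φ1: (0.1159, -0.1875, -0.2812)
  e−x'=0.0541;  (l²−L²−(e−x')²−y'²−z²)/2L = 0.1471
  √(A²+B²)=0.2864;  θ1 = -1.3807+1.0315 ≈ -0.3493
rotate P by −φ2: (-0.2203, -0.0066, -0.2812)
  A=0.3903, B=-0.2812, C=(l²−L²−A²−y'²−z²)/(2L)=-0.1705
  √(A²+B²)=0.4811;  θ2 = -0.6243+1.9331 ≈ 1.3088
φ3=240.0° → target in arm frame (0.1044, 0.1941)
  A cos θ + B sin θ = C:  0.0656·cos θ + -0.2812·sin θ = 0.1362
  √(A²+B²)=0.2887;  θ3 = -1.3417+1.0795 ≈ -0.2623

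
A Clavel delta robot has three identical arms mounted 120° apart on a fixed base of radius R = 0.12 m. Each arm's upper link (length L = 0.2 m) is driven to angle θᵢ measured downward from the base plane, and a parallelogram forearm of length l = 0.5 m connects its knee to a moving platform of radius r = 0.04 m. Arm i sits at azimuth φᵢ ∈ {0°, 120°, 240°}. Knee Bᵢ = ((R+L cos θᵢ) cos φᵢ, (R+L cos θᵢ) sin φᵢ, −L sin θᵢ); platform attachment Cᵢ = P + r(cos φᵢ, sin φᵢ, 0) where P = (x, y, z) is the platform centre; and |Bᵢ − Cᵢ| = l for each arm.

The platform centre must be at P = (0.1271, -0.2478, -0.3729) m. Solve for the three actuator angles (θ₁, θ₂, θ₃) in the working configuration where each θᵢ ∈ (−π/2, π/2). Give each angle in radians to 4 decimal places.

rotate P by −φ1: (0.1271, -0.2478, -0.3729)
  A=-0.0471, B=-0.3729, C=(l²−L²−A²−y'²−z²)/(2L)=0.0183
  √(A²+B²)=0.3759;  θ1 = -1.6964+1.5221 ≈ -0.1744
φ2=120.0° → target in arm frame (-0.2782, 0.0138)
  e−x'=0.3582;  (l²−L²−(e−x')²−y'²−z²)/2L = -0.1438
  √(A²+B²)=0.5170;  θ2 = -0.8056+1.8526 ≈ 1.0471
φ3=240.0° → target in arm frame (0.1511, 0.2340)
  A=-0.0711, B=-0.3729, C=(l²−L²−A²−y'²−z²)/(2L)=0.0279
  θ3 = atan2(B,A) + arccos(C/0.3796) = -0.2618

θ₁ = -0.1744, θ₂ = 1.0471, θ₃ = -0.2618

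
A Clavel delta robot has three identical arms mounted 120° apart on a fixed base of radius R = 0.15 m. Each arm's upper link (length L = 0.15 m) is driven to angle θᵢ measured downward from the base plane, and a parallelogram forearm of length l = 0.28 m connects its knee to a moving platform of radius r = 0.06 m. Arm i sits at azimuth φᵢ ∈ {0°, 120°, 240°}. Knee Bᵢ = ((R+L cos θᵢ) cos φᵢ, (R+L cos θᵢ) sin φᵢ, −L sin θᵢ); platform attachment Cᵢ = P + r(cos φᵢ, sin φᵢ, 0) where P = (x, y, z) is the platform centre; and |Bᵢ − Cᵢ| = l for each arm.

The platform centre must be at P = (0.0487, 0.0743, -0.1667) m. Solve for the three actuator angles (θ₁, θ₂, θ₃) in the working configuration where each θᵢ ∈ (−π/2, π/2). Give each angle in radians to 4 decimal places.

θ₁ = -0.1745, θ₂ = -0.0876, θ₃ = 0.8726

rotate P by −φ1: (0.0487, 0.0743, -0.1667)
  A cos θ + B sin θ = C:  0.0413·cos θ + -0.1667·sin θ = 0.0696
  θ1 = atan2(B,A) + arccos(C/0.1717) = -0.1745
rotate P by −φ2: (0.0400, -0.0793, -0.1667)
  A cos θ + B sin θ = C:  0.0500·cos θ + -0.1667·sin θ = 0.0644
  γ=atan2(-0.1667,0.0500)=-1.2794;  ψ=arccos(0.3700)=1.1918;  θ2=γ+ψ≈-0.0876
arm 3 (φ=240.0°): x'=-0.0887, y'=0.0050
  A cos θ + B sin θ = C:  0.1787·cos θ + -0.1667·sin θ = -0.0128
  θ3 = atan2(B,A) + arccos(C/0.2444) = 0.8726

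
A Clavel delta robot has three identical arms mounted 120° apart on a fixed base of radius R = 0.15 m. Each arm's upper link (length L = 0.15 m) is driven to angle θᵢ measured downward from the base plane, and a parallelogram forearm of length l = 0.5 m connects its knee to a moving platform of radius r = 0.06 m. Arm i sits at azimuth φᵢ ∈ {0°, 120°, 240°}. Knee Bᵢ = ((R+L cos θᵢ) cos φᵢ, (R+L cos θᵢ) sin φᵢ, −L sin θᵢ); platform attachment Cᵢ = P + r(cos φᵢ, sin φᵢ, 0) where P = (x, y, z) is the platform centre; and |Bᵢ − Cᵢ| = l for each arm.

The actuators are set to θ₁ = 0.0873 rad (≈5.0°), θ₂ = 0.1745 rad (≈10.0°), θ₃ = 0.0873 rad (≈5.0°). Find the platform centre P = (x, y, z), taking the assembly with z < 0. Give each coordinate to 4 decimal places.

φ1=0.0°: virtual centre (0.2394, 0.0000, -0.0131), radius l
arm 2 at φ=120.0°: ρ2 = 0.2377;  S2 = (-0.1189, 0.2059, -0.0260)
φ3=240.0°: virtual centre (-0.1197, -0.2074, -0.0131), radius l
|S₂|²−|S₁|² = -0.0003;  |S₃|²−|S₁|² = 0.0000
[-0.7166 0.4117 -0.0259]·P = -0.0003;  [-0.7183 -0.4147 0.0000]·P = 0.0000
det = 0.5929;  x = 0.0002+-0.0181z,  y = -0.0004+0.0314z
sphere 1 gives Az²+Bz+C=0 with A=1.0013, B=0.0348, C=-0.1926;  B²−4AC=0.7726;  roots -0.4563, 0.4215;  negative root z = -0.4563
x = 0.0085, y = -0.0147

(0.0085, -0.0147, -0.4563)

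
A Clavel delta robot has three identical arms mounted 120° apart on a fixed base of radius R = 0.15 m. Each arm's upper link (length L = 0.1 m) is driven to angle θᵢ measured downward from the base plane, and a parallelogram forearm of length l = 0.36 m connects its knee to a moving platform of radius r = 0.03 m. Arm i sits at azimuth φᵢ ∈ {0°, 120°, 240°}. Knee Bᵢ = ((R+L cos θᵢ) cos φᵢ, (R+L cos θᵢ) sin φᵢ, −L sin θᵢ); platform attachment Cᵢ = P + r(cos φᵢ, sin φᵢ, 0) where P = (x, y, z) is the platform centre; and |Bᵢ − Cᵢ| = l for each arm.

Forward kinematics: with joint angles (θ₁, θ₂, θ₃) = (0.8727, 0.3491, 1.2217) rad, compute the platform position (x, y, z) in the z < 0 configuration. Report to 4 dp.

(-0.0081, 0.0905, -0.3671)

φ1=0.0°: virtual centre (0.1843, 0.0000, -0.0766), radius l
arm 2 at φ=120.0°: (R−r)+L cos θ2 = 0.2140;  centre 2 = (-0.1070, 0.1853, -0.0342)
φ3=240.0°: virtual centre (-0.0771, -0.1335, -0.0940), radius l
subtract pairs → two planes through P
[-0.5825 0.3706 0.0848]·P = 0.0071;  [-0.5228 -0.2671 -0.0347]·P = -0.0072
det = 0.3493;  x = 0.0022+0.0280z,  y = 0.0227+-0.1848z
into |P−centre ₁|² = l²: 1.0349z² + 0.1346z + -0.0901 = 0;  Δ = 0.3910;  z = -0.3671 or 0.2370 → z<0 root = -0.3671
x = -0.0081, y = 0.0905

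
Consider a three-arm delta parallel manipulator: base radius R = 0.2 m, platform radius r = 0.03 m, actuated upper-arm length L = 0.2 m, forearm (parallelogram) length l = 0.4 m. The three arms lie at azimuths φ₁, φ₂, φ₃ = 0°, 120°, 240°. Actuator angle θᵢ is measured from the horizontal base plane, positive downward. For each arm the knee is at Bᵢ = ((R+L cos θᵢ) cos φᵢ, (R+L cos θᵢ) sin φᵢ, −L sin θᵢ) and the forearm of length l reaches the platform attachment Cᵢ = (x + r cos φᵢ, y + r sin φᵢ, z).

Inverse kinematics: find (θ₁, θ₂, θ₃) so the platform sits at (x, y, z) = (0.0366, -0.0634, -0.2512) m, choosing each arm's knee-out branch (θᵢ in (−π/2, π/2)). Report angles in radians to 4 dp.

θ₁ = 0.1747, θ₂ = 0.7853, θ₃ = 0.1747

arm 1 (φ=0.0°): x'=0.0366, y'=-0.0634
  A=0.1334, B=-0.2512, C=(l²−L²−A²−y'²−z²)/(2L)=0.0877
  θ1 = atan2(B,A) + arccos(C/0.2844) = 0.1747
arm 2 (φ=120.0°): x'=-0.0732, y'=0.0000
  A cos θ + B sin θ = C:  0.2432·cos θ + -0.2512·sin θ = -0.0056
  θ2 = atan2(B,A) + arccos(C/0.3496) = 0.7853
arm 3 (φ=240.0°): x'=0.0366, y'=0.0634
  A cos θ + B sin θ = C:  0.1334·cos θ + -0.2512·sin θ = 0.0877
  γ=atan2(-0.2512,0.1334)=-1.0826;  ψ=arccos(0.3084)=1.2573;  θ3=γ+ψ≈0.1747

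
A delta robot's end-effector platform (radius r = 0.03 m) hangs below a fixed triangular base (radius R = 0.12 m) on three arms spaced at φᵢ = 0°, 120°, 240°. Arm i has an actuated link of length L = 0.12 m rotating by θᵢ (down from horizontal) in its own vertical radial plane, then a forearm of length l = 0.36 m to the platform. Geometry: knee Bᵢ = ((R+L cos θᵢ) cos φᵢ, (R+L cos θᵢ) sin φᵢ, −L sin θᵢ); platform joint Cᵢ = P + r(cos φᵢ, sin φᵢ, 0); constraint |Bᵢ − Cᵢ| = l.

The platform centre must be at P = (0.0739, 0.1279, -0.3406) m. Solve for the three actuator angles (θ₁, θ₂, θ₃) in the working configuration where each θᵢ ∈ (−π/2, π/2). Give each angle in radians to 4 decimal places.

θ₁ = 0.2618, θ₂ = 0.2623, θ₃ = 1.2219

arm 1 (φ=0.0°): x'=0.0739, y'=0.1279
  A cos θ + B sin θ = C:  0.0161·cos θ + -0.3406·sin θ = -0.0726
  θ1 = atan2(B,A) + arccos(C/0.3410) = 0.2618
φ2=120.0° → target in arm frame (0.0738, -0.1279)
  A cos θ + B sin θ = C:  0.0162·cos θ + -0.3406·sin θ = -0.0727
  √(A²+B²)=0.3410;  θ2 = -1.5233+1.7856 ≈ 0.2623
φ3=240.0° → target in arm frame (-0.1477, 0.0000)
  A=0.2377, B=-0.3406, C=(l²−L²−A²−y'²−z²)/(2L)=-0.2388
  θ3 = atan2(B,A) + arccos(C/0.4154) = 1.2219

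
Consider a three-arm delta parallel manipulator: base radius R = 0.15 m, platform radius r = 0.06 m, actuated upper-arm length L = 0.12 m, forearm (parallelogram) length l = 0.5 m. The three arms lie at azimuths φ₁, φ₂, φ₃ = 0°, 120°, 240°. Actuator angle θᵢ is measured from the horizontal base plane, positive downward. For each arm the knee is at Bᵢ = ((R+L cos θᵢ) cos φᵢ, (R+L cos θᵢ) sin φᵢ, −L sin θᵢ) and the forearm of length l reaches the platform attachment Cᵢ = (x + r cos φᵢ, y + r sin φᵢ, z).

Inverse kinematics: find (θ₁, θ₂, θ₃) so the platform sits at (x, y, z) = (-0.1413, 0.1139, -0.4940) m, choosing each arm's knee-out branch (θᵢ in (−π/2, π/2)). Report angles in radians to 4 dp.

θ₁ = 1.0471, θ₂ = -0.0002, θ₃ = 0.6981

rotate P by −φ1: (-0.1413, 0.1139, -0.4940)
  A=0.2313, B=-0.4940, C=(l²−L²−A²−y'²−z²)/(2L)=-0.3121
  √(A²+B²)=0.5455;  θ1 = -1.1329+2.1800 ≈ 1.0471
arm 2 (φ=120.0°): x'=0.1693, y'=0.0654
  e−x'=-0.0793;  (l²−L²−(e−x')²−y'²−z²)/2L = -0.0792
  θ2 = atan2(B,A) + arccos(C/0.5003) = -0.0002
rotate P by −φ3: (-0.0280, -0.1793, -0.4940)
  A=0.1180, B=-0.4940, C=(l²−L²−A²−y'²−z²)/(2L)=-0.2271
  θ3 = atan2(B,A) + arccos(C/0.5079) = 0.6981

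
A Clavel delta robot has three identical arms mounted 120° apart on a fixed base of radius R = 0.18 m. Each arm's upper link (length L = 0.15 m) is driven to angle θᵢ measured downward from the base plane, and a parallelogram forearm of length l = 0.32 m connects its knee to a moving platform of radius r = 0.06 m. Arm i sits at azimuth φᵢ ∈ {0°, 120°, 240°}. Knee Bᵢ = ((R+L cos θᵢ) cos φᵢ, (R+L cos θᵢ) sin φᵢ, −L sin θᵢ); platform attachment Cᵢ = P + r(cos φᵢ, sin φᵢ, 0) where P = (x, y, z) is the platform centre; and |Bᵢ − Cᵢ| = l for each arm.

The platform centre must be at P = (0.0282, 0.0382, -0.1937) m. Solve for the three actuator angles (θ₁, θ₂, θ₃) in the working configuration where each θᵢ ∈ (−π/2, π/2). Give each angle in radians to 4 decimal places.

θ₁ = -0.0872, θ₂ = 0.0004, θ₃ = 0.5233

arm 1 (φ=0.0°): x'=0.0282, y'=0.0382
  A=0.0918, B=-0.1937, C=(l²−L²−A²−y'²−z²)/(2L)=0.1083
  γ=atan2(-0.1937,0.0918)=-1.1282;  ψ=arccos(0.5053)=1.0411;  θ1=γ+ψ≈-0.0872
φ2=120.0° → target in arm frame (0.0190, -0.0435)
  A=0.1010, B=-0.1937, C=(l²−L²−A²−y'²−z²)/(2L)=0.1009
  √(A²+B²)=0.2185;  θ2 = -1.0901+1.0905 ≈ 0.0004
rotate P by −φ3: (-0.0472, 0.0053, -0.1937)
  A cos θ + B sin θ = C:  0.1672·cos θ + -0.1937·sin θ = 0.0480
  √(A²+B²)=0.2559;  θ3 = -0.8587+1.3821 ≈ 0.5233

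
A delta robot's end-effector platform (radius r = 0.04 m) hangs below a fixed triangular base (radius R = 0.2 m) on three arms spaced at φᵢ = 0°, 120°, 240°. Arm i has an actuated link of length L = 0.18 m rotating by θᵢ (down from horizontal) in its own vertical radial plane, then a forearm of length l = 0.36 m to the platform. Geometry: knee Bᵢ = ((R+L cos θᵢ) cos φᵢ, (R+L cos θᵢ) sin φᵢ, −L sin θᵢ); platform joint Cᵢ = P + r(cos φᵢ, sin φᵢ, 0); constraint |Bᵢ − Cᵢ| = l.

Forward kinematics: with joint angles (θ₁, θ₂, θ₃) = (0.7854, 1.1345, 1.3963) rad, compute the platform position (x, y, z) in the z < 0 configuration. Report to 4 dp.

φ1=0.0°: virtual centre (0.2873, 0.0000, -0.1273), radius l
O2 = (0.2361·cos120.0°, 0.2361·sin120.0°, -0.1631) = (-0.1180, 0.2044, -0.1631)
O3 = (0.1913·cos240.0°, 0.1913·sin240.0°, -0.1773) = (-0.0956, -0.1656, -0.1773)
|O₂|²−|O₁|² = -0.0164;  |O₃|²−|O₁|² = -0.0307
[-0.8106 0.4089 -0.0717]·P = -0.0164;  [-0.7658 -0.3313 -0.1000]·P = -0.0307
det = 0.5816;  x = 0.0309+-0.1111z,  y = 0.0212+-0.0449z
quadratic in z: (1.0144)z²+(0.3096)z+(-0.0472)=0, √Δ=0.5362 → z ∈ {-0.4169, 0.1117}; z = -0.4169 (taking z<0)
x = 0.0773, y = 0.0400

(0.0773, 0.0400, -0.4169)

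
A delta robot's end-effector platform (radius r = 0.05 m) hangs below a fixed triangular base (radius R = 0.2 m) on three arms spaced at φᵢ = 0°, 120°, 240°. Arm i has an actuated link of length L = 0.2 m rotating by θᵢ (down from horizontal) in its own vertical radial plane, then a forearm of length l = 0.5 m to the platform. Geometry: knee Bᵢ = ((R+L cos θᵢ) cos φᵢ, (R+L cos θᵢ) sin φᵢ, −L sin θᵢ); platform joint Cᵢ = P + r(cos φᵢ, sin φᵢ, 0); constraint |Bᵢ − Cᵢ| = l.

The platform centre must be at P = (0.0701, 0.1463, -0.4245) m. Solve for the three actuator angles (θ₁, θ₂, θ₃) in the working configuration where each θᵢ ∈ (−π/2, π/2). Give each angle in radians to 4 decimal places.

arm 1 (φ=0.0°): x'=0.0701, y'=0.1463
  A=0.0799, B=-0.4245, C=(l²−L²−A²−y'²−z²)/(2L)=0.0050
  θ1 = atan2(B,A) + arccos(C/0.4320) = 0.1744
arm 2 (φ=120.0°): x'=0.0916, y'=-0.1339
  e−x'=0.0584;  (l²−L²−(e−x')²−y'²−z²)/2L = 0.0212
  θ2 = atan2(B,A) + arccos(C/0.4285) = 0.0871
φ3=240.0° → target in arm frame (-0.1617, -0.0124)
  A cos θ + B sin θ = C:  0.3117·cos θ + -0.4245·sin θ = -0.1689
  θ3 = atan2(B,A) + arccos(C/0.5267) = 0.9598

θ₁ = 0.1744, θ₂ = 0.0871, θ₃ = 0.9598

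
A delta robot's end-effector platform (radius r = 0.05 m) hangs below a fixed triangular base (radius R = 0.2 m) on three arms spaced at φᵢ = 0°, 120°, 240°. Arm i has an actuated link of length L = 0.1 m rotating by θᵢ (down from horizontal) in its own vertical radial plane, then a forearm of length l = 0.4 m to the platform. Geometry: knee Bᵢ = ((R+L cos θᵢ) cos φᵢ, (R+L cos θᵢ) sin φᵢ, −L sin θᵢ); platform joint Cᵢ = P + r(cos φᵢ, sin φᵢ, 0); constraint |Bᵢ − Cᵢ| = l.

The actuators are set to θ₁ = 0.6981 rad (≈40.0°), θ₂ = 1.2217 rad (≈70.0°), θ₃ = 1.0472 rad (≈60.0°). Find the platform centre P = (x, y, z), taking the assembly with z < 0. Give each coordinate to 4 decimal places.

φ1=0.0°: virtual centre (0.2266, 0.0000, -0.0643), radius l
arm 2 at φ=120.0°: (R−r)+L cos θ2 = 0.1842;  O2 = (-0.0921, 0.1595, -0.0940)
O3 = (0.2000·cos240.0°, 0.2000·sin240.0°, -0.0866) = (-0.1000, -0.1732, -0.0866)
|O₂|²−|O₁|² = -0.0127;  |O₃|²−|O₁|² = -0.0080
plane₁₂: -0.6374x+0.3191y+-0.0594z = -0.0127
det = 0.4292;  x = 0.0162+-0.0811z,  y = -0.0075+0.0241z
quadratic in z: (1.0072)z²+(0.1623)z+(-0.1115)=0, √Δ=0.6897 → z ∈ {-0.4230, 0.2618}; z = -0.4230 (taking z<0)
x = 0.0505, y = -0.0177

(0.0505, -0.0177, -0.4230)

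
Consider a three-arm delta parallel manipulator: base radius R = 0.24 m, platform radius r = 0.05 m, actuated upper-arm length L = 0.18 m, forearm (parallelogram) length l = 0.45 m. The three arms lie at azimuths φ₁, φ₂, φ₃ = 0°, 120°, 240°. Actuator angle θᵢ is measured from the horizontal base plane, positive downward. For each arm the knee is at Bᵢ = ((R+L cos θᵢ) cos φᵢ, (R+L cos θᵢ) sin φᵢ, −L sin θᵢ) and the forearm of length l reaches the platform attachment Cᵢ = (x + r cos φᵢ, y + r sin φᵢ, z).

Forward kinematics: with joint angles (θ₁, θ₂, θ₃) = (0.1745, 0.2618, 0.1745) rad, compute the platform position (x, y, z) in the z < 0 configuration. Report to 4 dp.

centre 1 = (0.3673·cos0.0°, 0.3673·sin0.0°, -0.0313) = (0.3673, 0.0000, -0.0313)
centre 2 = (0.3639·cos120.0°, 0.3639·sin120.0°, -0.0466) = (-0.1819, 0.3151, -0.0466)
centre 3 = (0.3673·cos240.0°, 0.3673·sin240.0°, -0.0313) = (-0.1836, -0.3181, -0.0313)
eliminate P² terms by subtracting sphere 1 from 2 and 3
linear system: -1.0984x+0.6302y = -0.0013−-0.0307z; -1.1018x+-0.6361y = 0.0000−0.0000z
Cramer: x(z) = 0.0006-0.0140z;  y(z) = -0.0010+0.0243z
sphere 1 gives Az²+Bz+C=0 with A=1.0008, B=0.0727, C=-0.0671;  B²−4AC=0.2738;  roots -0.2977, 0.2251;  negative root z = -0.2977
x = 0.0048, y = -0.0082

(0.0048, -0.0082, -0.2977)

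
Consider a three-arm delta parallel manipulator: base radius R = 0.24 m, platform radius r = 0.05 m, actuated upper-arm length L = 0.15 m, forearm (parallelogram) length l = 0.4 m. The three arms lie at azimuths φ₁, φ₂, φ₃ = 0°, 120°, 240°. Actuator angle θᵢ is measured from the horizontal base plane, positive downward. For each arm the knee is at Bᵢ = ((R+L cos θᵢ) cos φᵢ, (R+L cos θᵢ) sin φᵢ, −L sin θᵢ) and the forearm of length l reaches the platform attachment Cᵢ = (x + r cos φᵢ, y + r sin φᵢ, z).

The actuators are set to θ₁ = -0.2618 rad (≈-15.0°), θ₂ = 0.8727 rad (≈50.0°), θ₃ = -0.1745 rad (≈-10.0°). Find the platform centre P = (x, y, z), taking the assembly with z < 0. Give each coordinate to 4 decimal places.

(0.0518, -0.0810, -0.2320)

φ1=0.0°: virtual centre (0.3349, 0.0000, 0.0388), radius l
arm 2 at φ=120.0°: ρ2 = 0.2864;  O2 = (-0.1432, 0.2480, -0.1149)
φ3=240.0°: virtual centre (-0.1689, -0.2925, 0.0260), radius l
|O₂|²−|O₁|² = -0.0184;  |O₃|²−|O₁|² = 0.0011
plane₁₂: -0.9562x+0.4961y+-0.3075z = -0.0184
Cramer: x(z) = 0.0097-0.1818z;  y(z) = -0.0185+0.2694z
quadratic in z: (1.1056)z²+(0.0306)z+(-0.0524)=0, √Δ=0.4823 → z ∈ {-0.2320, 0.2043}; z = -0.2320 (taking z<0)
x = 0.0518, y = -0.0810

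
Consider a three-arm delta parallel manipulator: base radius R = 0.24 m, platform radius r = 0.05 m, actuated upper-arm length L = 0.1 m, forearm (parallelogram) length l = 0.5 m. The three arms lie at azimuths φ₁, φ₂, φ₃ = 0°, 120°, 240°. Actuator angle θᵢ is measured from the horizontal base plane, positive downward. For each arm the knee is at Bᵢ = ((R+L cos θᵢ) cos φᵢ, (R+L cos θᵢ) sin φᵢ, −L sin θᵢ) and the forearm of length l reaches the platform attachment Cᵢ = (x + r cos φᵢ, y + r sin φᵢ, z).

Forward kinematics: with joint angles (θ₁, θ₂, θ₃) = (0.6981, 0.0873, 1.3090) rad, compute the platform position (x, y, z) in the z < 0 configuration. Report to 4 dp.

(0.0031, 0.1266, -0.4699)

arm 1 at φ=0.0°: (R−r)+L cos θ1 = 0.2666;  O1 = (0.2666, 0.0000, -0.0643)
φ2=120.0°: virtual centre (-0.1448, 0.2508, -0.0087), radius l
arm 3 at φ=240.0°: (R−r)+L cos θ3 = 0.2159;  O3 = (-0.1079, -0.1870, -0.0966)
|O₂|²−|O₁|² = 0.0087;  |O₃|²−|O₁|² = -0.0193
linear system: -0.8228x+0.5016y = 0.0087−0.1111z; -0.7491x+-0.3739y = -0.0193−-0.0646z
Cramer: x(z) = 0.0094+0.0134z;  y(z) = 0.0328-0.1996z
sphere 1 gives Az²+Bz+C=0 with A=1.0400, B=0.1086, C=-0.1786;  B²−4AC=0.7549;  roots -0.4699, 0.3655;  negative root z = -0.4699
x = 0.0031, y = 0.1266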